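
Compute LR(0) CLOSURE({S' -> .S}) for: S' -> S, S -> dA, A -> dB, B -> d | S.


Start: S' -> .S
For each item with dot before a nonterminal B, add B -> .γ for every B-production
Closure: [S' -> .S, S -> .dA]


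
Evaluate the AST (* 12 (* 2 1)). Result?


Evaluate inner: (* 2 1) = 2
Evaluate root: (* 12 2) = 24
Result: 24


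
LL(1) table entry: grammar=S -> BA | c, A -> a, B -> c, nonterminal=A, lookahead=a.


For [A, a]: 'a' ∈ FIRST(a)
Entry: A -> a


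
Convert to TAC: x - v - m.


Break into single-operator statements:
t1 = x - v
t2 = t1 - m


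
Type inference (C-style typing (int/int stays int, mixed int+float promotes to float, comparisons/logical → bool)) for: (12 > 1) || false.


Operand types: bool || bool
Rule: logical operators take bool operands and yield bool
Result type: bool


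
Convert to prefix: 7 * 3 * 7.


left-to-right (same/higher precedence on left): tree is (* (* 7 3) 7)
Prefix: * * 7 3 7


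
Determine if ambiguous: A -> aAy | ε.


balanced a^n…y^n: each string has a unique parse
Unambiguous


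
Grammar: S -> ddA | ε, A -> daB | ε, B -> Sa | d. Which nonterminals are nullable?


A nonterminal is nullable iff some alternative derives ε (directly, or every symbol in it is nullable)
Nullable: {A, S}


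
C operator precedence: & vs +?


'+' is additive (level 9); '&' is bitwise AND (level 5)
Higher level binds tighter
'+' has higher precedence than '&'


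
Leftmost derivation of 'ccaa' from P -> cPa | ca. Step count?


Derivation: P => cPa => ccaa
Steps: 2


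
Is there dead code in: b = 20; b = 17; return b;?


first assignment to b is overwritten before any read
Dead: 'b = 20'


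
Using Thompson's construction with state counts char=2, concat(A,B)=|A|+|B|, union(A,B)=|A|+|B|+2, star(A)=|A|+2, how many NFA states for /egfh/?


Syntax tree has 4 char leaf(s), 0 union(s), 0 star(s)
chars contribute 4×2 = 8; each union adds +2; each star adds +2
Total: 8 + 0 + 0 = 8 states


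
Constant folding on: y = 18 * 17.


18 * 17 = 306 at compile time
Optimized: y = 306


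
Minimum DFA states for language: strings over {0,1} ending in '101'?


Track the longest suffix of input matching a prefix of '101': 4 classes (prefixes of length 0..3)
Minimal DFA: 4 states


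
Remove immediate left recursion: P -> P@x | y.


Left-recursive alternatives: P@x; non-recursive: y
Introduce P': P -> yP', P' -> @xP' | ε


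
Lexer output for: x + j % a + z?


Scan left to right, longest-match per lexeme
Tokens: ID(x), OP(+), ID(j), OP(%), ID(a), OP(+), ID(z)


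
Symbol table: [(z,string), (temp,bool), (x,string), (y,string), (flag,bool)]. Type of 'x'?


Lookup 'x' → type string


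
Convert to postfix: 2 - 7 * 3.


* has higher precedence, evaluate 7*3 first
Postfix: 2 7 3 * -


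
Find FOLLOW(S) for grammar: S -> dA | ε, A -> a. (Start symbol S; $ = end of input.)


$ ∈ FOLLOW(S). For each A -> αBβ: add FIRST(β)\{ε} to FOLLOW(B); if β nullable, add FOLLOW(A).
FOLLOW(S) = {$}


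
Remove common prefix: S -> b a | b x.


Common prefix: 'b'
Factored: S -> b S', S' -> a | x


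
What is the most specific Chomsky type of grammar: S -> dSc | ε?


Single nonterminal LHS, but d^n c^n is not regular
Classification: Type 2 (Context-Free)


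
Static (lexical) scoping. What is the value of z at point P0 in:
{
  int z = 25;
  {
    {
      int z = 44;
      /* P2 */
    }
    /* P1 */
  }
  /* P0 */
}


z declared in the same block as P0
z = 25


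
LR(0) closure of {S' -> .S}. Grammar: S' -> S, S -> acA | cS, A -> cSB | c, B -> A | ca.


Start: S' -> .S
For each item with dot before a nonterminal B, add B -> .γ for every B-production
Closure: [S' -> .S, S -> .acA, S -> .cS]


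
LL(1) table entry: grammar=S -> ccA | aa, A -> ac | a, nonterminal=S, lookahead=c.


For [S, c]: 'c' ∈ FIRST(ccA)
Entry: S -> ccA


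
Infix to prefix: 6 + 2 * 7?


'*' binds tighter: tree is (+ 6 (* 2 7))
Prefix: + 6 * 2 7


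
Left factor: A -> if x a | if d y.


Common prefix: 'if'
Factored: A -> if A', A' -> x a | d y


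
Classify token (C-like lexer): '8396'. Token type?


Pattern: digits only
Type: INTEGER_LITERAL


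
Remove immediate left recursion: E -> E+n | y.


Left-recursive alternatives: E+n; non-recursive: y
Introduce E': E -> yE', E' -> +nE' | ε


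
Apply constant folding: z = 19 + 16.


19 + 16 = 35 at compile time
Optimized: z = 35


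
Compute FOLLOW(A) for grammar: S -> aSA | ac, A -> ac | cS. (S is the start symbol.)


$ ∈ FOLLOW(S). For each A -> αBβ: add FIRST(β)\{ε} to FOLLOW(B); if β nullable, add FOLLOW(A).
FOLLOW(A) = {$, a, c}


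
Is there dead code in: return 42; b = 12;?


statement follows a return and is unreachable
Dead: 'b = 12'


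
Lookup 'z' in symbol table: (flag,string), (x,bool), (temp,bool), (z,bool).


Lookup 'z' → type bool


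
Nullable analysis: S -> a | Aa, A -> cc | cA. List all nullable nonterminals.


A nonterminal is nullable iff some alternative derives ε (directly, or every symbol in it is nullable)
Nullable: {}


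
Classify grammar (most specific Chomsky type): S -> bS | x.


Right-linear: every RHS is a terminal or a terminal followed by one nonterminal
Classification: Type 3 (Regular)


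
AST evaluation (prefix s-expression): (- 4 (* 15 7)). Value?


Evaluate inner: (* 15 7) = 105
Evaluate root: (- 4 105) = -101
Result: -101


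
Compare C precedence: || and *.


'*' is multiplicative (level 10); '||' is logical OR (level 1)
Higher level binds tighter
'*' has higher precedence than '||'


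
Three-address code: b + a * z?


Break into single-operator statements:
t1 = a * z
t2 = b + t1


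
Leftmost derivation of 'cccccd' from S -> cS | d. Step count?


Derivation: S => cS => ccS => cccS => ccccS => cccccS => cccccd
Steps: 6


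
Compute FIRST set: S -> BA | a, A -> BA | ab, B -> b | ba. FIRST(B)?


Per alternative of B: FIRST(b) = {b}; FIRST(ba) = {b}
FIRST(B) = {b}


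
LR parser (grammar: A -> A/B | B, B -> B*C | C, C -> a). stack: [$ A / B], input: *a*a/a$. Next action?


'*' can extend B; shift to build B -> B*C
Action: shift


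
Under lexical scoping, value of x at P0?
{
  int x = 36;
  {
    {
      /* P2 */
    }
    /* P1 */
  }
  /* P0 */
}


x declared in the same block as P0
x = 36


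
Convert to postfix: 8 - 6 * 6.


* has higher precedence, evaluate 6*6 first
Postfix: 8 6 6 * -


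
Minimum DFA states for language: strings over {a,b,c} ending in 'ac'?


Track the longest suffix of input matching a prefix of 'ac': 3 classes (prefixes of length 0..2)
Minimal DFA: 3 states


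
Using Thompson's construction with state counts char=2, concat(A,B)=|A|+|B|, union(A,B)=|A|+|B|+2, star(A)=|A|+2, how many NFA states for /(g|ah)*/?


Syntax tree has 3 char leaf(s), 1 union(s), 1 star(s)
chars contribute 3×2 = 6; each union adds +2; each star adds +2
Total: 6 + 2 + 2 = 10 states


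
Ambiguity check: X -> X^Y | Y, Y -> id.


precedence layered via separate nonterminal Y: deterministic
Unambiguous


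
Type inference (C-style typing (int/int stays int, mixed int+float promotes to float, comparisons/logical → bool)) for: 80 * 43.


Operand types: int * int
Rule: mixed int/float promotes to float; int/int stays int
Result type: int


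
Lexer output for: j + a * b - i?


Scan left to right, longest-match per lexeme
Tokens: ID(j), OP(+), ID(a), OP(*), ID(b), OP(-), ID(i)


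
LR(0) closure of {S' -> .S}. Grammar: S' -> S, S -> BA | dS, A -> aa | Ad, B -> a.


Start: S' -> .S
For each item with dot before a nonterminal B, add B -> .γ for every B-production
Closure: [S' -> .S, S -> .BA, S -> .dS, B -> .a]


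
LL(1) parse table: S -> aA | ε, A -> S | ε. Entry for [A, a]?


For [A, a]: 'a' ∈ FIRST(S)
Entry: A -> S


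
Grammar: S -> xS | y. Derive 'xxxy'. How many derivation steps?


Derivation: S => xS => xxS => xxxS => xxxy
Steps: 4


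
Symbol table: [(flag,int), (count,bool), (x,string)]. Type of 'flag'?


Lookup 'flag' → type int


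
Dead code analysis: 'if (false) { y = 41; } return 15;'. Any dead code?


condition is constant false, so the whole block is unreachable
Dead: 'if (false) { y = 41; }'


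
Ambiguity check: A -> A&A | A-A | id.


'id&id-id' has two parse trees (no precedence encoded between & and -)
Ambiguous


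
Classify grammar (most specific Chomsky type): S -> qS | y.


Right-linear: every RHS is a terminal or a terminal followed by one nonterminal
Classification: Type 3 (Regular)


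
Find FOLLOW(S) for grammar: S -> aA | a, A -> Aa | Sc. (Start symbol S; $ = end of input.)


$ ∈ FOLLOW(S). For each A -> αBβ: add FIRST(β)\{ε} to FOLLOW(B); if β nullable, add FOLLOW(A).
FOLLOW(S) = {$, c}


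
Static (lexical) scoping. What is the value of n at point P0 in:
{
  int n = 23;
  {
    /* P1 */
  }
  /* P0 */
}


n declared in the same block as P0
n = 23


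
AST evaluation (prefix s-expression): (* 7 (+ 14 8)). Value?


Evaluate inner: (+ 14 8) = 22
Evaluate root: (* 7 22) = 154
Result: 154


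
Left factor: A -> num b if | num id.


Common prefix: 'num'
Factored: A -> num A', A' -> b if | id


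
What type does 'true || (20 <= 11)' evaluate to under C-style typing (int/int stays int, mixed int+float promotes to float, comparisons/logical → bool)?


Operand types: bool || bool
Rule: logical operators take bool operands and yield bool
Result type: bool


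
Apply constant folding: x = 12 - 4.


12 - 4 = 8 at compile time
Optimized: x = 8


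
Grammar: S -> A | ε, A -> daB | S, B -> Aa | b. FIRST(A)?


Per alternative of A: FIRST(daB) = {d}; FIRST(S) = {d, ε}
FIRST(A) = {d, ε}


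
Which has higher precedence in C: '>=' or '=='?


'>=' is relational (level 7); '==' is equality (level 6)
Higher level binds tighter
'>=' has higher precedence than '=='


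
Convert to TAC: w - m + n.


Break into single-operator statements:
t1 = w - m
t2 = t1 + n


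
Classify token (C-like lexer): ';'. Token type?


Pattern: delimiter/punctuation
Type: PUNCTUATION


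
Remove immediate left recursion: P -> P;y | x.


Left-recursive alternatives: P;y; non-recursive: x
Introduce P': P -> xP', P' -> ;yP' | ε


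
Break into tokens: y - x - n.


Scan left to right, longest-match per lexeme
Tokens: ID(y), OP(-), ID(x), OP(-), ID(n)


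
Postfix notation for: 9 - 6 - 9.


Left to right (same or higher precedence on left)
Postfix: 9 6 - 9 -


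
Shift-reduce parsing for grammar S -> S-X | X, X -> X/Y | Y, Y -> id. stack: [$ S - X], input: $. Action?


handle 'S-X' on top; lookahead ∈ FOLLOW(S) = {-, $}
Action: reduce (S -> S-X)


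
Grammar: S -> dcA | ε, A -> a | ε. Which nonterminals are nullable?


A nonterminal is nullable iff some alternative derives ε (directly, or every symbol in it is nullable)
Nullable: {A, S}


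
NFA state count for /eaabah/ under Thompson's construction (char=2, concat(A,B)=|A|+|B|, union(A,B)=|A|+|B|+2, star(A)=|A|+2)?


Syntax tree has 6 char leaf(s), 0 union(s), 0 star(s)
chars contribute 6×2 = 12; each union adds +2; each star adds +2
Total: 12 + 0 + 0 = 12 states


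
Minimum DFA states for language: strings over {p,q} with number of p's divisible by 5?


Track (count of p) mod 5: states 0..4, accept at 0
Minimal DFA: 5 states


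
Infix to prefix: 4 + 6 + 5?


left-to-right (same/higher precedence on left): tree is (+ (+ 4 6) 5)
Prefix: + + 4 6 5


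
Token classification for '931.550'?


Pattern: digits with a decimal point
Type: FLOAT_LITERAL


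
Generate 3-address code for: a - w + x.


Break into single-operator statements:
t1 = a - w
t2 = t1 + x


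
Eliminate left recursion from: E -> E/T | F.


Left-recursive alternatives: E/T; non-recursive: F
Introduce E': E -> FE', E' -> /TE' | ε


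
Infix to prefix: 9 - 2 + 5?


left-to-right (same/higher precedence on left): tree is (+ (- 9 2) 5)
Prefix: + - 9 2 5


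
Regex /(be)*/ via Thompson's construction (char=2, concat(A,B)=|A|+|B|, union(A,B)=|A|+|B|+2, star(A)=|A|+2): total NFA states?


Syntax tree has 2 char leaf(s), 0 union(s), 1 star(s)
chars contribute 2×2 = 4; each union adds +2; each star adds +2
Total: 4 + 0 + 2 = 6 states


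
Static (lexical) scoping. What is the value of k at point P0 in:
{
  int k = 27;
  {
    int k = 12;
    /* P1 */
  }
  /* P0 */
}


k declared in the same block as P0
k = 27


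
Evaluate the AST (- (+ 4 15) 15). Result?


Evaluate inner: (+ 4 15) = 19
Evaluate root: (- 19 15) = 4
Result: 4


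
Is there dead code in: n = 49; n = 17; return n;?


first assignment to n is overwritten before any read
Dead: 'n = 49'


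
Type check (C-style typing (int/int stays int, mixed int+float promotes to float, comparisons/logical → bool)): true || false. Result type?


Operand types: bool || bool
Rule: logical operators take bool operands and yield bool
Result type: bool


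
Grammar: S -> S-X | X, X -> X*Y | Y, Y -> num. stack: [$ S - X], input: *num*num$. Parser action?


'*' can extend X; shift to build X -> X*Y
Action: shift


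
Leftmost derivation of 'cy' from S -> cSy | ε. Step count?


Derivation: S => cSy => cy
Steps: 2


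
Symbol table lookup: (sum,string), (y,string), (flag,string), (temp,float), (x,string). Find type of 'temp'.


Lookup 'temp' → type float


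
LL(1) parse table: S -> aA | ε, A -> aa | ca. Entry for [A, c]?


For [A, c]: 'c' ∈ FIRST(ca)
Entry: A -> ca


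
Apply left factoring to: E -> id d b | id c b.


Common prefix: 'id'
Factored: E -> id E', E' -> d b | c b


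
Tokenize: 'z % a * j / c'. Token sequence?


Scan left to right, longest-match per lexeme
Tokens: ID(z), OP(%), ID(a), OP(*), ID(j), OP(/), ID(c)


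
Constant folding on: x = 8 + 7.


8 + 7 = 15 at compile time
Optimized: x = 15


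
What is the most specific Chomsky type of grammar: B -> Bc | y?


Left-linear: every RHS is a terminal or one nonterminal followed by a terminal
Classification: Type 3 (Regular)


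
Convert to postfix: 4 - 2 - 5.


Left to right (same or higher precedence on left)
Postfix: 4 2 - 5 -


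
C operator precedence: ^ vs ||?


'^' is bitwise XOR (level 4); '||' is logical OR (level 1)
Higher level binds tighter
'^' has higher precedence than '||'


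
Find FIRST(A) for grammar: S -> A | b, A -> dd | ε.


Per alternative of A: FIRST(dd) = {d}; FIRST(ε) = {ε}
FIRST(A) = {d, ε}


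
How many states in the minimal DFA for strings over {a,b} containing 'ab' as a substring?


KMP-style automaton: 2 progress states + 1 absorbing accept = 3
Minimal DFA: 3 states


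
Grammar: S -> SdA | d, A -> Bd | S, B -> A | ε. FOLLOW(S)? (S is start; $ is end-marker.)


$ ∈ FOLLOW(S). For each A -> αBβ: add FIRST(β)\{ε} to FOLLOW(B); if β nullable, add FOLLOW(A).
FOLLOW(S) = {$, d}


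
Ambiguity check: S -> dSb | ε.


balanced d^n…b^n: each string has a unique parse
Unambiguous


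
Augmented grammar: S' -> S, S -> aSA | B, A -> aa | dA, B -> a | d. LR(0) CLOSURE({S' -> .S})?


Start: S' -> .S
For each item with dot before a nonterminal B, add B -> .γ for every B-production
Closure: [S' -> .S, S -> .aSA, S -> .B, B -> .a, B -> .d]


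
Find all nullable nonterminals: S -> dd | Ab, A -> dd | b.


A nonterminal is nullable iff some alternative derives ε (directly, or every symbol in it is nullable)
Nullable: {}


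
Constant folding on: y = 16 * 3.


16 * 3 = 48 at compile time
Optimized: y = 48


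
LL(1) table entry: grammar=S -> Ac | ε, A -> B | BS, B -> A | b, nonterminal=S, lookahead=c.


For [S, c]: ε is nullable and 'c' ∈ FOLLOW(S)
Entry: S -> ε


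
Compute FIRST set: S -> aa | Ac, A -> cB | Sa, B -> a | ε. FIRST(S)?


Per alternative of S: FIRST(aa) = {a}; FIRST(Ac) = {a, c}
FIRST(S) = {a, c}


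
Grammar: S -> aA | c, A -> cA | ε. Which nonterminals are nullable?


A nonterminal is nullable iff some alternative derives ε (directly, or every symbol in it is nullable)
Nullable: {A}


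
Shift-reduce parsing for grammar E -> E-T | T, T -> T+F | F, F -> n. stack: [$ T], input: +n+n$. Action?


shift '+' to continue T -> T+F
Action: shift


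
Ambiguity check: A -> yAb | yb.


balanced y^n…b^n: each string has a unique parse
Unambiguous


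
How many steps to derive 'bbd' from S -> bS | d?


Derivation: S => bS => bbS => bbd
Steps: 3


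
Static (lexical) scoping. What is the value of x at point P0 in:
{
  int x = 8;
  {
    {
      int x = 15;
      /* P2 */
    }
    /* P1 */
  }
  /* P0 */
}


x declared in the same block as P0
x = 8


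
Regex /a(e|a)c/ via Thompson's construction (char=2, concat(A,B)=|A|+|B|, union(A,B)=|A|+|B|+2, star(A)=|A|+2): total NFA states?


Syntax tree has 4 char leaf(s), 1 union(s), 0 star(s)
chars contribute 4×2 = 8; each union adds +2; each star adds +2
Total: 8 + 2 + 0 = 10 states


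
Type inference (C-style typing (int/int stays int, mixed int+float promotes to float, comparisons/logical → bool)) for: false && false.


Operand types: bool && bool
Rule: logical operators take bool operands and yield bool
Result type: bool


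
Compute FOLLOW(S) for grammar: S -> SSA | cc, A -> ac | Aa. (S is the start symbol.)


$ ∈ FOLLOW(S). For each A -> αBβ: add FIRST(β)\{ε} to FOLLOW(B); if β nullable, add FOLLOW(A).
FOLLOW(S) = {$, a, c}


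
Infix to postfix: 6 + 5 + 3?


Left to right (same or higher precedence on left)
Postfix: 6 5 + 3 +


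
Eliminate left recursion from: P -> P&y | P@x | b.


Left-recursive alternatives: P&y, P@x; non-recursive: b
Introduce P': P -> bP', P' -> &yP' | @xP' | ε


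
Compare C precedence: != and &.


'!=' is equality (level 6); '&' is bitwise AND (level 5)
Higher level binds tighter
'!=' has higher precedence than '&'


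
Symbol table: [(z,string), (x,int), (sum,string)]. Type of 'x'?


Lookup 'x' → type int


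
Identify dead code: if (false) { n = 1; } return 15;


condition is constant false, so the whole block is unreachable
Dead: 'if (false) { n = 1; }'


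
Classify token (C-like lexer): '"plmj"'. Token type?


Pattern: double-quoted sequence
Type: STRING_LITERAL


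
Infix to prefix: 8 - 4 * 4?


'*' binds tighter: tree is (- 8 (* 4 4))
Prefix: - 8 * 4 4


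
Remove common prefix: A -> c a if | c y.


Common prefix: 'c'
Factored: A -> c A', A' -> a if | y


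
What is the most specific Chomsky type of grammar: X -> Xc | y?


Left-linear: every RHS is a terminal or one nonterminal followed by a terminal
Classification: Type 3 (Regular)


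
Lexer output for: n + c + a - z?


Scan left to right, longest-match per lexeme
Tokens: ID(n), OP(+), ID(c), OP(+), ID(a), OP(-), ID(z)


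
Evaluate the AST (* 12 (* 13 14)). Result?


Evaluate inner: (* 13 14) = 182
Evaluate root: (* 12 182) = 2184
Result: 2184


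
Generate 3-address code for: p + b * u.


Break into single-operator statements:
t1 = b * u
t2 = p + t1


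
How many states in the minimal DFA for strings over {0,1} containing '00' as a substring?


KMP-style automaton: 2 progress states + 1 absorbing accept = 3
Minimal DFA: 3 states


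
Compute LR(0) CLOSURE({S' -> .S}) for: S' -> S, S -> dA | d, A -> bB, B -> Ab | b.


Start: S' -> .S
For each item with dot before a nonterminal B, add B -> .γ for every B-production
Closure: [S' -> .S, S -> .dA, S -> .d]


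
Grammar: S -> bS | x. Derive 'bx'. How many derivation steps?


Derivation: S => bS => bx
Steps: 2


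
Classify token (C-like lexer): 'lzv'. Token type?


Pattern: letter/underscore followed by alphanumerics, not a keyword
Type: IDENTIFIER


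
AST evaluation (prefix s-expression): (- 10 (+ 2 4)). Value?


Evaluate inner: (+ 2 4) = 6
Evaluate root: (- 10 6) = 4
Result: 4


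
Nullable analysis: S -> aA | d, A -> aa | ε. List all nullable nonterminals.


A nonterminal is nullable iff some alternative derives ε (directly, or every symbol in it is nullable)
Nullable: {A}


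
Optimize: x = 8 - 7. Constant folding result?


8 - 7 = 1 at compile time
Optimized: x = 1


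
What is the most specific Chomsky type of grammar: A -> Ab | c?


Left-linear: every RHS is a terminal or one nonterminal followed by a terminal
Classification: Type 3 (Regular)


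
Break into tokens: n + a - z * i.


Scan left to right, longest-match per lexeme
Tokens: ID(n), OP(+), ID(a), OP(-), ID(z), OP(*), ID(i)


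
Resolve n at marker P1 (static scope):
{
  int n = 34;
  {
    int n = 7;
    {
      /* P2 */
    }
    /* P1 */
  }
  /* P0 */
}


n declared in the same block as P1
n = 7


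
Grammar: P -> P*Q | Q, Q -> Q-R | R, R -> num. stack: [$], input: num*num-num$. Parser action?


no handle on stack; shift 'num'
Action: shift


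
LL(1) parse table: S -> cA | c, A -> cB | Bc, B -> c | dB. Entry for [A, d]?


For [A, d]: 'd' ∈ FIRST(Bc)
Entry: A -> Bc


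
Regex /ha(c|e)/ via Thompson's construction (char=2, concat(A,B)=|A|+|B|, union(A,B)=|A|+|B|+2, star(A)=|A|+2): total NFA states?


Syntax tree has 4 char leaf(s), 1 union(s), 0 star(s)
chars contribute 4×2 = 8; each union adds +2; each star adds +2
Total: 8 + 2 + 0 = 10 states


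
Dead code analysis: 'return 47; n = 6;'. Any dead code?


statement follows a return and is unreachable
Dead: 'n = 6'


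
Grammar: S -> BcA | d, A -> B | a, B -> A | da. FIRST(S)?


Per alternative of S: FIRST(BcA) = {a, d}; FIRST(d) = {d}
FIRST(S) = {a, d}


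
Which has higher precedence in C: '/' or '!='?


'/' is multiplicative (level 10); '!=' is equality (level 6)
Higher level binds tighter
'/' has higher precedence than '!='


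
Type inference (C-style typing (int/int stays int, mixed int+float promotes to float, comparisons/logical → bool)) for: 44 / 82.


Operand types: int / int
Rule: mixed int/float promotes to float; int/int stays int
Result type: int


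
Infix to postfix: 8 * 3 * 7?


Left to right (same or higher precedence on left)
Postfix: 8 3 * 7 *


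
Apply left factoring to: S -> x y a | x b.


Common prefix: 'x'
Factored: S -> x S', S' -> y a | b


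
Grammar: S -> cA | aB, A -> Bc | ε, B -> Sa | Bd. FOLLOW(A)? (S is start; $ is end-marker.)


$ ∈ FOLLOW(S). For each A -> αBβ: add FIRST(β)\{ε} to FOLLOW(B); if β nullable, add FOLLOW(A).
FOLLOW(A) = {$, a}


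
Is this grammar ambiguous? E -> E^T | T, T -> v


precedence layered via separate nonterminal T: deterministic
Unambiguous


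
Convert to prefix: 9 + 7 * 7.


'*' binds tighter: tree is (+ 9 (* 7 7))
Prefix: + 9 * 7 7


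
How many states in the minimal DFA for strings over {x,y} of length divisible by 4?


Track length mod 4: states 0..3, accept at 0
Minimal DFA: 4 states


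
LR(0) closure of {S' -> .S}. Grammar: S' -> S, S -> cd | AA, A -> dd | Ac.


Start: S' -> .S
For each item with dot before a nonterminal B, add B -> .γ for every B-production
Closure: [S' -> .S, S -> .cd, S -> .AA, A -> .dd, A -> .Ac]


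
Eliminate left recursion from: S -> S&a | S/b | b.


Left-recursive alternatives: S&a, S/b; non-recursive: b
Introduce S': S -> bS', S' -> &aS' | /bS' | ε


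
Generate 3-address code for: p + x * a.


Break into single-operator statements:
t1 = x * a
t2 = p + t1


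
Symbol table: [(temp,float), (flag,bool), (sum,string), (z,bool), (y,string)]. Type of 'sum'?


Lookup 'sum' → type string


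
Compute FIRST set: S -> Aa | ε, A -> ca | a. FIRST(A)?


Per alternative of A: FIRST(ca) = {c}; FIRST(a) = {a}
FIRST(A) = {a, c}


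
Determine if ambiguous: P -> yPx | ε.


balanced y^n…x^n: each string has a unique parse
Unambiguous


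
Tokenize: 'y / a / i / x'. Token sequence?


Scan left to right, longest-match per lexeme
Tokens: ID(y), OP(/), ID(a), OP(/), ID(i), OP(/), ID(x)


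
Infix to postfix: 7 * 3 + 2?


Left to right (same or higher precedence on left)
Postfix: 7 3 * 2 +


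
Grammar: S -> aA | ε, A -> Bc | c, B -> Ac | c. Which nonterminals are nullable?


A nonterminal is nullable iff some alternative derives ε (directly, or every symbol in it is nullable)
Nullable: {S}


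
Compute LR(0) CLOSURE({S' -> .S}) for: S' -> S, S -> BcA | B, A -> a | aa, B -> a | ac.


Start: S' -> .S
For each item with dot before a nonterminal B, add B -> .γ for every B-production
Closure: [S' -> .S, S -> .BcA, S -> .B, B -> .a, B -> .ac]


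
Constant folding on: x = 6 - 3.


6 - 3 = 3 at compile time
Optimized: x = 3


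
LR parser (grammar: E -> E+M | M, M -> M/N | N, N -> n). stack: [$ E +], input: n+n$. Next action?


no handle ('E+' is not any RHS); shift 'n'
Action: shift


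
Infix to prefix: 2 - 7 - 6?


left-to-right (same/higher precedence on left): tree is (- (- 2 7) 6)
Prefix: - - 2 7 6


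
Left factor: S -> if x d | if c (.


Common prefix: 'if'
Factored: S -> if S', S' -> x d | c (


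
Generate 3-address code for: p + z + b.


Break into single-operator statements:
t1 = p + z
t2 = t1 + b


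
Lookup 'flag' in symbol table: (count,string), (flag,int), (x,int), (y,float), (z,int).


Lookup 'flag' → type int


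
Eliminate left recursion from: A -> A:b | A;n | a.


Left-recursive alternatives: A:b, A;n; non-recursive: a
Introduce A': A -> aA', A' -> :bA' | ;nA' | ε


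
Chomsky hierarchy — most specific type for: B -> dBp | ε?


Single nonterminal LHS, but d^n p^n is not regular
Classification: Type 2 (Context-Free)


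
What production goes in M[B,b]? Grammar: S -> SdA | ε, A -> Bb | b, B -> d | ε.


For [B, b]: ε is nullable and 'b' ∈ FOLLOW(B)
Entry: B -> ε


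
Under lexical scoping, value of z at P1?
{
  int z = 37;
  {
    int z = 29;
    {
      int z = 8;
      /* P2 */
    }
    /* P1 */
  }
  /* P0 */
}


z declared in the same block as P1
z = 29


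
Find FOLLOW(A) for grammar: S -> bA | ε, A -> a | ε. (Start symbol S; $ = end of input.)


$ ∈ FOLLOW(S). For each A -> αBβ: add FIRST(β)\{ε} to FOLLOW(B); if β nullable, add FOLLOW(A).
FOLLOW(A) = {$}


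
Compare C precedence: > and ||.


'>' is relational (level 7); '||' is logical OR (level 1)
Higher level binds tighter
'>' has higher precedence than '||'


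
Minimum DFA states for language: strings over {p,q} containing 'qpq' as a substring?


KMP-style automaton: 3 progress states + 1 absorbing accept = 4
Minimal DFA: 4 states


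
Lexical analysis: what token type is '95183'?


Pattern: digits only
Type: INTEGER_LITERAL


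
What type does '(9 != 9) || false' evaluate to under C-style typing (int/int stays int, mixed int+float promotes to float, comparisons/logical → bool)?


Operand types: bool || bool
Rule: logical operators take bool operands and yield bool
Result type: bool


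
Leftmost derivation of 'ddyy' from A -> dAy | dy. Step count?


Derivation: A => dAy => ddyy
Steps: 2


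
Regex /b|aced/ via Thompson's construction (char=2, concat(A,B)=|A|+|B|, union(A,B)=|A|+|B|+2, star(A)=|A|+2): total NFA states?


Syntax tree has 5 char leaf(s), 1 union(s), 0 star(s)
chars contribute 5×2 = 10; each union adds +2; each star adds +2
Total: 10 + 2 + 0 = 12 states


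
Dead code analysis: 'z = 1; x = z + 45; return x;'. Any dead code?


z is read by x's definition; x is returned
No dead code


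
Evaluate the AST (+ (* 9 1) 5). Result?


Evaluate inner: (* 9 1) = 9
Evaluate root: (+ 9 5) = 14
Result: 14


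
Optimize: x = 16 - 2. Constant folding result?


16 - 2 = 14 at compile time
Optimized: x = 14


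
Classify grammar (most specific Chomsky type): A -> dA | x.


Right-linear: every RHS is a terminal or a terminal followed by one nonterminal
Classification: Type 3 (Regular)


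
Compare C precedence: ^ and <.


'<' is relational (level 7); '^' is bitwise XOR (level 4)
Higher level binds tighter
'<' has higher precedence than '^'


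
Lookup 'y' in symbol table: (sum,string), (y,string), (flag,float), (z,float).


Lookup 'y' → type string


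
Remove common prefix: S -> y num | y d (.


Common prefix: 'y'
Factored: S -> y S', S' -> num | d (


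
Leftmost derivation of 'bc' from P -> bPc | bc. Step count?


Derivation: P => bc
Steps: 1


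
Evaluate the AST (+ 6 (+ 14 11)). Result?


Evaluate inner: (+ 14 11) = 25
Evaluate root: (+ 6 25) = 31
Result: 31


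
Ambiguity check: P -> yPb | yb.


balanced y^n…b^n: each string has a unique parse
Unambiguous


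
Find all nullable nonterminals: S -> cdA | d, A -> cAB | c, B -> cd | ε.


A nonterminal is nullable iff some alternative derives ε (directly, or every symbol in it is nullable)
Nullable: {B}


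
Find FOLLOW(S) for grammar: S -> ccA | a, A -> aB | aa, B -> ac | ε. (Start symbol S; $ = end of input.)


$ ∈ FOLLOW(S). For each A -> αBβ: add FIRST(β)\{ε} to FOLLOW(B); if β nullable, add FOLLOW(A).
FOLLOW(S) = {$}


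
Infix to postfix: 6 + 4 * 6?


* has higher precedence, evaluate 4*6 first
Postfix: 6 4 6 * +


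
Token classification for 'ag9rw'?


Pattern: letter/underscore followed by alphanumerics, not a keyword
Type: IDENTIFIER


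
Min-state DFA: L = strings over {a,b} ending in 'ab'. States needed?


Track the longest suffix of input matching a prefix of 'ab': 3 classes (prefixes of length 0..2)
Minimal DFA: 3 states


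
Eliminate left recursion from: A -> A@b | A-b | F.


Left-recursive alternatives: A@b, A-b; non-recursive: F
Introduce A': A -> FA', A' -> @bA' | -bA' | ε


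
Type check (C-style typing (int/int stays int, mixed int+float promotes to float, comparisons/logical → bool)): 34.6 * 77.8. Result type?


Operand types: float * float
Rule: mixed int/float promotes to float; int/int stays int
Result type: float


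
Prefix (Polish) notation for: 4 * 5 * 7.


left-to-right (same/higher precedence on left): tree is (* (* 4 5) 7)
Prefix: * * 4 5 7


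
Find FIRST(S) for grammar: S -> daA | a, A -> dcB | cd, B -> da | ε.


Per alternative of S: FIRST(daA) = {d}; FIRST(a) = {a}
FIRST(S) = {a, d}


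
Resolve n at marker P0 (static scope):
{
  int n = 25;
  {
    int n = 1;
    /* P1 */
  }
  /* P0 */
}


n declared in the same block as P0
n = 25


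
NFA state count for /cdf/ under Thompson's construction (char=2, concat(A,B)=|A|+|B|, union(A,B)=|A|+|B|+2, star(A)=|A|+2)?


Syntax tree has 3 char leaf(s), 0 union(s), 0 star(s)
chars contribute 3×2 = 6; each union adds +2; each star adds +2
Total: 6 + 0 + 0 = 6 states


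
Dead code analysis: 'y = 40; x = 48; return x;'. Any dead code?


y is assigned but never read
Dead: 'y = 40'


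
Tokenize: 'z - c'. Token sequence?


Scan left to right, longest-match per lexeme
Tokens: ID(z), OP(-), ID(c)


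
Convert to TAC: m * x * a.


Break into single-operator statements:
t1 = m * x
t2 = t1 * a


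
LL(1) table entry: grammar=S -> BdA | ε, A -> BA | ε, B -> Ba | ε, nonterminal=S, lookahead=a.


For [S, a]: 'a' ∈ FIRST(BdA)
Entry: S -> BdA


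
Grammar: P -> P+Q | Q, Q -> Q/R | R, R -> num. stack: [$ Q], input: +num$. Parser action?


lookahead ∉ {/} so Q won't extend; reduce P -> Q
Action: reduce (P -> Q)


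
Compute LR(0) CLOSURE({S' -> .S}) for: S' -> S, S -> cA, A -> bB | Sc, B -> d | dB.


Start: S' -> .S
For each item with dot before a nonterminal B, add B -> .γ for every B-production
Closure: [S' -> .S, S -> .cA]


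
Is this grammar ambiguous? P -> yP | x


right-linear, alternatives start with distinct terminals 'y' vs 'x': unique leftmost derivation
Unambiguous


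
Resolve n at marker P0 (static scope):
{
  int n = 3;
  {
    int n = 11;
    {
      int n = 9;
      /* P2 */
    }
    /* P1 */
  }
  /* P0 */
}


n declared in the same block as P0
n = 3


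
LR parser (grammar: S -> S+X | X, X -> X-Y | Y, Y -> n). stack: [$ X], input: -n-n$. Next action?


shift '-' to continue X -> X-Y
Action: shift


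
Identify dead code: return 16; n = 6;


statement follows a return and is unreachable
Dead: 'n = 6'


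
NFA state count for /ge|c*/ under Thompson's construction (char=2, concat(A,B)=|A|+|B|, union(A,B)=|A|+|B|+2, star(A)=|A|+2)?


Syntax tree has 3 char leaf(s), 1 union(s), 1 star(s)
chars contribute 3×2 = 6; each union adds +2; each star adds +2
Total: 6 + 2 + 2 = 10 states


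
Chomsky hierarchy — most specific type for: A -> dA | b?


Right-linear: every RHS is a terminal or a terminal followed by one nonterminal
Classification: Type 3 (Regular)


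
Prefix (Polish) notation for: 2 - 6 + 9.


left-to-right (same/higher precedence on left): tree is (+ (- 2 6) 9)
Prefix: + - 2 6 9


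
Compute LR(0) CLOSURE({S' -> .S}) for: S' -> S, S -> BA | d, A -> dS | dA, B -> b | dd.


Start: S' -> .S
For each item with dot before a nonterminal B, add B -> .γ for every B-production
Closure: [S' -> .S, S -> .BA, S -> .d, B -> .b, B -> .dd]


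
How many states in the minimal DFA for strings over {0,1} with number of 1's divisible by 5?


Track (count of 1) mod 5: states 0..4, accept at 0
Minimal DFA: 5 states


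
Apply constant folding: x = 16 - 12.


16 - 12 = 4 at compile time
Optimized: x = 4


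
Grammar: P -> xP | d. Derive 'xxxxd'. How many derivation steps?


Derivation: P => xP => xxP => xxxP => xxxxP => xxxxd
Steps: 5


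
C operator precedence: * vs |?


'*' is multiplicative (level 10); '|' is bitwise OR (level 3)
Higher level binds tighter
'*' has higher precedence than '|'


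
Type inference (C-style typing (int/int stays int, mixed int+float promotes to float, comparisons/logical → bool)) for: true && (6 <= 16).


Operand types: bool && bool
Rule: logical operators take bool operands and yield bool
Result type: bool


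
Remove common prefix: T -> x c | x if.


Common prefix: 'x'
Factored: T -> x T', T' -> c | if


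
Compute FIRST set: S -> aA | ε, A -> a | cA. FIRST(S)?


Per alternative of S: FIRST(aA) = {a}; FIRST(ε) = {ε}
FIRST(S) = {a, ε}


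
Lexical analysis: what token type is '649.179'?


Pattern: digits with a decimal point
Type: FLOAT_LITERAL


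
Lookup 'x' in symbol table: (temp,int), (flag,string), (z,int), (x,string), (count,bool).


Lookup 'x' → type string


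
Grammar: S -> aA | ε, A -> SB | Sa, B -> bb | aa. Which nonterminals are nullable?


A nonterminal is nullable iff some alternative derives ε (directly, or every symbol in it is nullable)
Nullable: {S}


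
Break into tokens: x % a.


Scan left to right, longest-match per lexeme
Tokens: ID(x), OP(%), ID(a)


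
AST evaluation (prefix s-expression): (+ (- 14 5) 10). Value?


Evaluate inner: (- 14 5) = 9
Evaluate root: (+ 9 10) = 19
Result: 19


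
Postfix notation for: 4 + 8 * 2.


* has higher precedence, evaluate 8*2 first
Postfix: 4 8 2 * +


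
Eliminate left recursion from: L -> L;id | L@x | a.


Left-recursive alternatives: L;id, L@x; non-recursive: a
Introduce L': L -> aL', L' -> ;idL' | @xL' | ε


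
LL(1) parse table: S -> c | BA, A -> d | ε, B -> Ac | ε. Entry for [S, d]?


For [S, d]: 'd' ∈ FIRST(BA)
Entry: S -> BA


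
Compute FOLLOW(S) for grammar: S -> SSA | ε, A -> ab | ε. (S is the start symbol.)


$ ∈ FOLLOW(S). For each A -> αBβ: add FIRST(β)\{ε} to FOLLOW(B); if β nullable, add FOLLOW(A).
FOLLOW(S) = {$, a}


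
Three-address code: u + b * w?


Break into single-operator statements:
t1 = b * w
t2 = u + t1


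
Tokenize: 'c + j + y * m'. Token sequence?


Scan left to right, longest-match per lexeme
Tokens: ID(c), OP(+), ID(j), OP(+), ID(y), OP(*), ID(m)


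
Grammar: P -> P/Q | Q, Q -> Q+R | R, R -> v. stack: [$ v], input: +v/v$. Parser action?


'v' on top is the handle for R -> v
Action: reduce (R -> v)


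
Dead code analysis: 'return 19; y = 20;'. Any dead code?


statement follows a return and is unreachable
Dead: 'y = 20'


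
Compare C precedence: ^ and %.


'%' is multiplicative (level 10); '^' is bitwise XOR (level 4)
Higher level binds tighter
'%' has higher precedence than '^'


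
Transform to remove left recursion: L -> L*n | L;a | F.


Left-recursive alternatives: L*n, L;a; non-recursive: F
Introduce L': L -> FL', L' -> *nL' | ;aL' | ε


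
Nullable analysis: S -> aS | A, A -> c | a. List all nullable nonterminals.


A nonterminal is nullable iff some alternative derives ε (directly, or every symbol in it is nullable)
Nullable: {}


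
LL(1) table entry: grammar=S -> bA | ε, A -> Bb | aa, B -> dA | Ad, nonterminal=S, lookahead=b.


For [S, b]: 'b' ∈ FIRST(bA)
Entry: S -> bA


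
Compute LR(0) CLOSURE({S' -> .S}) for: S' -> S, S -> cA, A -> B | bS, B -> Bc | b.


Start: S' -> .S
For each item with dot before a nonterminal B, add B -> .γ for every B-production
Closure: [S' -> .S, S -> .cA]


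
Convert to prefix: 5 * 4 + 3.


left-to-right (same/higher precedence on left): tree is (+ (* 5 4) 3)
Prefix: + * 5 4 3


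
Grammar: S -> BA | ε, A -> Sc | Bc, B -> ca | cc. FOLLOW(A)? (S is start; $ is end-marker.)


$ ∈ FOLLOW(S). For each A -> αBβ: add FIRST(β)\{ε} to FOLLOW(B); if β nullable, add FOLLOW(A).
FOLLOW(A) = {$, c}


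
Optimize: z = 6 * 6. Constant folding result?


6 * 6 = 36 at compile time
Optimized: z = 36


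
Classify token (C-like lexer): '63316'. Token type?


Pattern: digits only
Type: INTEGER_LITERAL


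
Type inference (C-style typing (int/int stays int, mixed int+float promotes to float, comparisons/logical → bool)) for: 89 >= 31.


Operand types: int >= int
Rule: comparison yields bool
Result type: bool


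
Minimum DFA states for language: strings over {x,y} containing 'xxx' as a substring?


KMP-style automaton: 3 progress states + 1 absorbing accept = 4
Minimal DFA: 4 states


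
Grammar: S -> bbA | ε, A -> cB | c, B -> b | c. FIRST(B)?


Per alternative of B: FIRST(b) = {b}; FIRST(c) = {c}
FIRST(B) = {b, c}


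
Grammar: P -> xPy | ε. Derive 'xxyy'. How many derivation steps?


Derivation: P => xPy => xxPyy => xxyy
Steps: 3


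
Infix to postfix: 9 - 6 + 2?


Left to right (same or higher precedence on left)
Postfix: 9 6 - 2 +


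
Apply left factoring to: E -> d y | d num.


Common prefix: 'd'
Factored: E -> d E', E' -> y | num


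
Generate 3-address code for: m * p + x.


Break into single-operator statements:
t1 = m * p
t2 = t1 + x


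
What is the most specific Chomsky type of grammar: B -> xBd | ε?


Single nonterminal LHS, but x^n d^n is not regular
Classification: Type 2 (Context-Free)


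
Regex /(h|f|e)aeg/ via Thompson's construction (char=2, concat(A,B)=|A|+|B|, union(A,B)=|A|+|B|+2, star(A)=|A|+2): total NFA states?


Syntax tree has 6 char leaf(s), 2 union(s), 0 star(s)
chars contribute 6×2 = 12; each union adds +2; each star adds +2
Total: 12 + 4 + 0 = 16 states


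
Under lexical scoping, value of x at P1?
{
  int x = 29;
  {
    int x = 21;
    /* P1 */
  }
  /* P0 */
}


x declared in the same block as P1
x = 21
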